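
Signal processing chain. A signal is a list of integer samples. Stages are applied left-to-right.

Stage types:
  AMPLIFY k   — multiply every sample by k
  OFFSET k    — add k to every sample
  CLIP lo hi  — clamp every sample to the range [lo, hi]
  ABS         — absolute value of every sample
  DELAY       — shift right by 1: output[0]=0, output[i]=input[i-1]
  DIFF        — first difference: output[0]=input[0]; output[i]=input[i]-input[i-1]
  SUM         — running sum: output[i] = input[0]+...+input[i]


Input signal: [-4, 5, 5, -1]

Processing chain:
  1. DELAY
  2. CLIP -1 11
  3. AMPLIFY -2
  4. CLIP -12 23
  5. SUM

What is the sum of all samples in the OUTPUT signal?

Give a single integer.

Answer: -24

Derivation:
Input: [-4, 5, 5, -1]
Stage 1 (DELAY): [0, -4, 5, 5] = [0, -4, 5, 5] -> [0, -4, 5, 5]
Stage 2 (CLIP -1 11): clip(0,-1,11)=0, clip(-4,-1,11)=-1, clip(5,-1,11)=5, clip(5,-1,11)=5 -> [0, -1, 5, 5]
Stage 3 (AMPLIFY -2): 0*-2=0, -1*-2=2, 5*-2=-10, 5*-2=-10 -> [0, 2, -10, -10]
Stage 4 (CLIP -12 23): clip(0,-12,23)=0, clip(2,-12,23)=2, clip(-10,-12,23)=-10, clip(-10,-12,23)=-10 -> [0, 2, -10, -10]
Stage 5 (SUM): sum[0..0]=0, sum[0..1]=2, sum[0..2]=-8, sum[0..3]=-18 -> [0, 2, -8, -18]
Output sum: -24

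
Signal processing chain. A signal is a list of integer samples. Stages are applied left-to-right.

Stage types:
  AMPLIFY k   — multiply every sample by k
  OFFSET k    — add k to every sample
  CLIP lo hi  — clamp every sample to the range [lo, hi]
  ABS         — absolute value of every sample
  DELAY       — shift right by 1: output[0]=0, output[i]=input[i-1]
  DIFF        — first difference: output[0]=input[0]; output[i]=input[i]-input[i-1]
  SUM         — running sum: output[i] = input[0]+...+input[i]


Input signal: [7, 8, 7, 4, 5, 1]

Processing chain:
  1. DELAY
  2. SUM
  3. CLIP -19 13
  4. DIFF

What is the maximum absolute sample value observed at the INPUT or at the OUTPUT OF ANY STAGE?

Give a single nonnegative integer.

Input: [7, 8, 7, 4, 5, 1] (max |s|=8)
Stage 1 (DELAY): [0, 7, 8, 7, 4, 5] = [0, 7, 8, 7, 4, 5] -> [0, 7, 8, 7, 4, 5] (max |s|=8)
Stage 2 (SUM): sum[0..0]=0, sum[0..1]=7, sum[0..2]=15, sum[0..3]=22, sum[0..4]=26, sum[0..5]=31 -> [0, 7, 15, 22, 26, 31] (max |s|=31)
Stage 3 (CLIP -19 13): clip(0,-19,13)=0, clip(7,-19,13)=7, clip(15,-19,13)=13, clip(22,-19,13)=13, clip(26,-19,13)=13, clip(31,-19,13)=13 -> [0, 7, 13, 13, 13, 13] (max |s|=13)
Stage 4 (DIFF): s[0]=0, 7-0=7, 13-7=6, 13-13=0, 13-13=0, 13-13=0 -> [0, 7, 6, 0, 0, 0] (max |s|=7)
Overall max amplitude: 31

Answer: 31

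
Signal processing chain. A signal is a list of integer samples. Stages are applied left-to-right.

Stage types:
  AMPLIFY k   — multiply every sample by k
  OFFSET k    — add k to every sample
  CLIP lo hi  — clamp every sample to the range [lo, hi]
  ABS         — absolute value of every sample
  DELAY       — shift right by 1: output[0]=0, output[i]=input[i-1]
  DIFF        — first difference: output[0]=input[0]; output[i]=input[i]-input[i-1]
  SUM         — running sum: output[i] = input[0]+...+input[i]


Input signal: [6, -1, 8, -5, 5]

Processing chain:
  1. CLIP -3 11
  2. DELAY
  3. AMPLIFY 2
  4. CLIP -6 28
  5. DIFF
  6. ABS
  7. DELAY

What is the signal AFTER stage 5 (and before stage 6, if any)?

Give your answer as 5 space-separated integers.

Answer: 0 12 -14 18 -22

Derivation:
Input: [6, -1, 8, -5, 5]
Stage 1 (CLIP -3 11): clip(6,-3,11)=6, clip(-1,-3,11)=-1, clip(8,-3,11)=8, clip(-5,-3,11)=-3, clip(5,-3,11)=5 -> [6, -1, 8, -3, 5]
Stage 2 (DELAY): [0, 6, -1, 8, -3] = [0, 6, -1, 8, -3] -> [0, 6, -1, 8, -3]
Stage 3 (AMPLIFY 2): 0*2=0, 6*2=12, -1*2=-2, 8*2=16, -3*2=-6 -> [0, 12, -2, 16, -6]
Stage 4 (CLIP -6 28): clip(0,-6,28)=0, clip(12,-6,28)=12, clip(-2,-6,28)=-2, clip(16,-6,28)=16, clip(-6,-6,28)=-6 -> [0, 12, -2, 16, -6]
Stage 5 (DIFF): s[0]=0, 12-0=12, -2-12=-14, 16--2=18, -6-16=-22 -> [0, 12, -14, 18, -22]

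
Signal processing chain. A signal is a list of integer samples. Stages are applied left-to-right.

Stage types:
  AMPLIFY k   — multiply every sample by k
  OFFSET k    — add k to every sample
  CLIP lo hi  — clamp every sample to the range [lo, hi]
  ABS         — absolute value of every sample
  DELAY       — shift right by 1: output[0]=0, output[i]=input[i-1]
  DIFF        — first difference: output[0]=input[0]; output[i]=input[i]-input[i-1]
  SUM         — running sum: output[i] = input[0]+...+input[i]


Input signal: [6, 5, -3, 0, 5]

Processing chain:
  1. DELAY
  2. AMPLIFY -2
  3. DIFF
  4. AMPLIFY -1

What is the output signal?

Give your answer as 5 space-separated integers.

Input: [6, 5, -3, 0, 5]
Stage 1 (DELAY): [0, 6, 5, -3, 0] = [0, 6, 5, -3, 0] -> [0, 6, 5, -3, 0]
Stage 2 (AMPLIFY -2): 0*-2=0, 6*-2=-12, 5*-2=-10, -3*-2=6, 0*-2=0 -> [0, -12, -10, 6, 0]
Stage 3 (DIFF): s[0]=0, -12-0=-12, -10--12=2, 6--10=16, 0-6=-6 -> [0, -12, 2, 16, -6]
Stage 4 (AMPLIFY -1): 0*-1=0, -12*-1=12, 2*-1=-2, 16*-1=-16, -6*-1=6 -> [0, 12, -2, -16, 6]

Answer: 0 12 -2 -16 6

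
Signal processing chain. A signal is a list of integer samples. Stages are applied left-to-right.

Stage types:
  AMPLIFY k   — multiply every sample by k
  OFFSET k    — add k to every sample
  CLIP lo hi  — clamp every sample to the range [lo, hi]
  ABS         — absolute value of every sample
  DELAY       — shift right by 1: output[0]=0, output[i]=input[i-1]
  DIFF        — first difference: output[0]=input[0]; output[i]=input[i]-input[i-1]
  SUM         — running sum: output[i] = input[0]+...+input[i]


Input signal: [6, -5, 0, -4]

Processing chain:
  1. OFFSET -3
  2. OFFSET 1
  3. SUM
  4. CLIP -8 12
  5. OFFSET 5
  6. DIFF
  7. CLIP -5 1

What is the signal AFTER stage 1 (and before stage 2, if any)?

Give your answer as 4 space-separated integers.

Input: [6, -5, 0, -4]
Stage 1 (OFFSET -3): 6+-3=3, -5+-3=-8, 0+-3=-3, -4+-3=-7 -> [3, -8, -3, -7]

Answer: 3 -8 -3 -7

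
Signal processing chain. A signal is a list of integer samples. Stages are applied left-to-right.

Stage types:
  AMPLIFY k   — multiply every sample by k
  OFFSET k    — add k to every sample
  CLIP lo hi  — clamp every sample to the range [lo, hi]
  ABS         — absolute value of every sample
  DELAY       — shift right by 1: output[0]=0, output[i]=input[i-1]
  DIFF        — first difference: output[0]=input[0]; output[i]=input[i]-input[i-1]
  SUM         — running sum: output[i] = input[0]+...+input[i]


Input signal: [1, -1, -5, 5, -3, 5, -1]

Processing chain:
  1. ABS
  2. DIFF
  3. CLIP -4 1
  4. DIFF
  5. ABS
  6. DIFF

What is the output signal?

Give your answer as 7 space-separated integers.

Input: [1, -1, -5, 5, -3, 5, -1]
Stage 1 (ABS): |1|=1, |-1|=1, |-5|=5, |5|=5, |-3|=3, |5|=5, |-1|=1 -> [1, 1, 5, 5, 3, 5, 1]
Stage 2 (DIFF): s[0]=1, 1-1=0, 5-1=4, 5-5=0, 3-5=-2, 5-3=2, 1-5=-4 -> [1, 0, 4, 0, -2, 2, -4]
Stage 3 (CLIP -4 1): clip(1,-4,1)=1, clip(0,-4,1)=0, clip(4,-4,1)=1, clip(0,-4,1)=0, clip(-2,-4,1)=-2, clip(2,-4,1)=1, clip(-4,-4,1)=-4 -> [1, 0, 1, 0, -2, 1, -4]
Stage 4 (DIFF): s[0]=1, 0-1=-1, 1-0=1, 0-1=-1, -2-0=-2, 1--2=3, -4-1=-5 -> [1, -1, 1, -1, -2, 3, -5]
Stage 5 (ABS): |1|=1, |-1|=1, |1|=1, |-1|=1, |-2|=2, |3|=3, |-5|=5 -> [1, 1, 1, 1, 2, 3, 5]
Stage 6 (DIFF): s[0]=1, 1-1=0, 1-1=0, 1-1=0, 2-1=1, 3-2=1, 5-3=2 -> [1, 0, 0, 0, 1, 1, 2]

Answer: 1 0 0 0 1 1 2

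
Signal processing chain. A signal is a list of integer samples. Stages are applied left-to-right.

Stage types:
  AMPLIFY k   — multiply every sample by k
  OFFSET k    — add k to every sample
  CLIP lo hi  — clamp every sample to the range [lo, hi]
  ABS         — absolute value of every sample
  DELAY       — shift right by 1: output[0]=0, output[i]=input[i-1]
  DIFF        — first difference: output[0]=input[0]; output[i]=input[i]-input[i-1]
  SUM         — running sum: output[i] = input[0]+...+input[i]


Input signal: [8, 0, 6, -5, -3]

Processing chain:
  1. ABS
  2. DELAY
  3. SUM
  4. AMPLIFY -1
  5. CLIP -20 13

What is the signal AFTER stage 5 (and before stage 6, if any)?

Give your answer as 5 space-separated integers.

Answer: 0 -8 -8 -14 -19

Derivation:
Input: [8, 0, 6, -5, -3]
Stage 1 (ABS): |8|=8, |0|=0, |6|=6, |-5|=5, |-3|=3 -> [8, 0, 6, 5, 3]
Stage 2 (DELAY): [0, 8, 0, 6, 5] = [0, 8, 0, 6, 5] -> [0, 8, 0, 6, 5]
Stage 3 (SUM): sum[0..0]=0, sum[0..1]=8, sum[0..2]=8, sum[0..3]=14, sum[0..4]=19 -> [0, 8, 8, 14, 19]
Stage 4 (AMPLIFY -1): 0*-1=0, 8*-1=-8, 8*-1=-8, 14*-1=-14, 19*-1=-19 -> [0, -8, -8, -14, -19]
Stage 5 (CLIP -20 13): clip(0,-20,13)=0, clip(-8,-20,13)=-8, clip(-8,-20,13)=-8, clip(-14,-20,13)=-14, clip(-19,-20,13)=-19 -> [0, -8, -8, -14, -19]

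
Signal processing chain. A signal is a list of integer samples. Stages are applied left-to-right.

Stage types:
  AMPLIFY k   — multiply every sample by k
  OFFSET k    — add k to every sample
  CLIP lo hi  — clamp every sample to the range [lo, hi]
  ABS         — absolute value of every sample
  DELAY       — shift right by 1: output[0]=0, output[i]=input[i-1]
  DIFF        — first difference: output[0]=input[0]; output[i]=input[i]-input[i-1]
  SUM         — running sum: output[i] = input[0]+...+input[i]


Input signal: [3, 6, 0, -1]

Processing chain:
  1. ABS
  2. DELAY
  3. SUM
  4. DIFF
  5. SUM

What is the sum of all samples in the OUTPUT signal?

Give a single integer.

Answer: 21

Derivation:
Input: [3, 6, 0, -1]
Stage 1 (ABS): |3|=3, |6|=6, |0|=0, |-1|=1 -> [3, 6, 0, 1]
Stage 2 (DELAY): [0, 3, 6, 0] = [0, 3, 6, 0] -> [0, 3, 6, 0]
Stage 3 (SUM): sum[0..0]=0, sum[0..1]=3, sum[0..2]=9, sum[0..3]=9 -> [0, 3, 9, 9]
Stage 4 (DIFF): s[0]=0, 3-0=3, 9-3=6, 9-9=0 -> [0, 3, 6, 0]
Stage 5 (SUM): sum[0..0]=0, sum[0..1]=3, sum[0..2]=9, sum[0..3]=9 -> [0, 3, 9, 9]
Output sum: 21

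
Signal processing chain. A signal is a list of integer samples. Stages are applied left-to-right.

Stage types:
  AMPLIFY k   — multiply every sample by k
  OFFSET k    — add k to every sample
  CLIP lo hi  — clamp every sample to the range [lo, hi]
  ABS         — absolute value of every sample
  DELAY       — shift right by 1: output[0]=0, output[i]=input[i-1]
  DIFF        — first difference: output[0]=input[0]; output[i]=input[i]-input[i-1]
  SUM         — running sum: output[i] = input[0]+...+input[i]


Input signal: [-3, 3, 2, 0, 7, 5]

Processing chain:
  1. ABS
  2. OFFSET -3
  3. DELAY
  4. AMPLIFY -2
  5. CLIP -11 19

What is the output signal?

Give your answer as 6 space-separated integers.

Answer: 0 0 0 2 6 -8

Derivation:
Input: [-3, 3, 2, 0, 7, 5]
Stage 1 (ABS): |-3|=3, |3|=3, |2|=2, |0|=0, |7|=7, |5|=5 -> [3, 3, 2, 0, 7, 5]
Stage 2 (OFFSET -3): 3+-3=0, 3+-3=0, 2+-3=-1, 0+-3=-3, 7+-3=4, 5+-3=2 -> [0, 0, -1, -3, 4, 2]
Stage 3 (DELAY): [0, 0, 0, -1, -3, 4] = [0, 0, 0, -1, -3, 4] -> [0, 0, 0, -1, -3, 4]
Stage 4 (AMPLIFY -2): 0*-2=0, 0*-2=0, 0*-2=0, -1*-2=2, -3*-2=6, 4*-2=-8 -> [0, 0, 0, 2, 6, -8]
Stage 5 (CLIP -11 19): clip(0,-11,19)=0, clip(0,-11,19)=0, clip(0,-11,19)=0, clip(2,-11,19)=2, clip(6,-11,19)=6, clip(-8,-11,19)=-8 -> [0, 0, 0, 2, 6, -8]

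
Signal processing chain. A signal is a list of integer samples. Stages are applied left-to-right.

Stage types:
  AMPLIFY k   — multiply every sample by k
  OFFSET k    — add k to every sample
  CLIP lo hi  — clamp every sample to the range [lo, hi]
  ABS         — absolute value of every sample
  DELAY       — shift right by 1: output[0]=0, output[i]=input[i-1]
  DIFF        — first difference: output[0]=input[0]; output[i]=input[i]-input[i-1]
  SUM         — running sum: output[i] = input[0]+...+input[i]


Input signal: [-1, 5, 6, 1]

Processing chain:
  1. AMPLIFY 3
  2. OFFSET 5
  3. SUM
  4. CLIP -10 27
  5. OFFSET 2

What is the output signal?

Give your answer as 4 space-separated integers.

Input: [-1, 5, 6, 1]
Stage 1 (AMPLIFY 3): -1*3=-3, 5*3=15, 6*3=18, 1*3=3 -> [-3, 15, 18, 3]
Stage 2 (OFFSET 5): -3+5=2, 15+5=20, 18+5=23, 3+5=8 -> [2, 20, 23, 8]
Stage 3 (SUM): sum[0..0]=2, sum[0..1]=22, sum[0..2]=45, sum[0..3]=53 -> [2, 22, 45, 53]
Stage 4 (CLIP -10 27): clip(2,-10,27)=2, clip(22,-10,27)=22, clip(45,-10,27)=27, clip(53,-10,27)=27 -> [2, 22, 27, 27]
Stage 5 (OFFSET 2): 2+2=4, 22+2=24, 27+2=29, 27+2=29 -> [4, 24, 29, 29]

Answer: 4 24 29 29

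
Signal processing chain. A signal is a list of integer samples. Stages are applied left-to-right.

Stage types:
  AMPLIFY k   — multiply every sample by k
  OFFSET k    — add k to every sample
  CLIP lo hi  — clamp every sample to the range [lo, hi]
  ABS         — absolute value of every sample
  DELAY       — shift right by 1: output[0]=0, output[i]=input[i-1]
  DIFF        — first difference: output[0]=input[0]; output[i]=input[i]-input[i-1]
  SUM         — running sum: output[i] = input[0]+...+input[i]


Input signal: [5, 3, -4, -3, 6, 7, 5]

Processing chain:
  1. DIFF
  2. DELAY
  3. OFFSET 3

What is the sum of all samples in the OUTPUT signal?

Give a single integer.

Answer: 28

Derivation:
Input: [5, 3, -4, -3, 6, 7, 5]
Stage 1 (DIFF): s[0]=5, 3-5=-2, -4-3=-7, -3--4=1, 6--3=9, 7-6=1, 5-7=-2 -> [5, -2, -7, 1, 9, 1, -2]
Stage 2 (DELAY): [0, 5, -2, -7, 1, 9, 1] = [0, 5, -2, -7, 1, 9, 1] -> [0, 5, -2, -7, 1, 9, 1]
Stage 3 (OFFSET 3): 0+3=3, 5+3=8, -2+3=1, -7+3=-4, 1+3=4, 9+3=12, 1+3=4 -> [3, 8, 1, -4, 4, 12, 4]
Output sum: 28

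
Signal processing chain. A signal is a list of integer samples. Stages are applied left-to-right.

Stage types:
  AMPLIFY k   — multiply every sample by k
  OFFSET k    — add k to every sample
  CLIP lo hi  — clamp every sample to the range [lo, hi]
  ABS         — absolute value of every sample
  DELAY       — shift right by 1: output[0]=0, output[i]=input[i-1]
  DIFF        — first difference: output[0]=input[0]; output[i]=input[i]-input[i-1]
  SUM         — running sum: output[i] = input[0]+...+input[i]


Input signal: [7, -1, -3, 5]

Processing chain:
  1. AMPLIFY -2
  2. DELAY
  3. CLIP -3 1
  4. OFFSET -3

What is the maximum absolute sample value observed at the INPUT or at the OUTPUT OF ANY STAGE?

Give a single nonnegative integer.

Input: [7, -1, -3, 5] (max |s|=7)
Stage 1 (AMPLIFY -2): 7*-2=-14, -1*-2=2, -3*-2=6, 5*-2=-10 -> [-14, 2, 6, -10] (max |s|=14)
Stage 2 (DELAY): [0, -14, 2, 6] = [0, -14, 2, 6] -> [0, -14, 2, 6] (max |s|=14)
Stage 3 (CLIP -3 1): clip(0,-3,1)=0, clip(-14,-3,1)=-3, clip(2,-3,1)=1, clip(6,-3,1)=1 -> [0, -3, 1, 1] (max |s|=3)
Stage 4 (OFFSET -3): 0+-3=-3, -3+-3=-6, 1+-3=-2, 1+-3=-2 -> [-3, -6, -2, -2] (max |s|=6)
Overall max amplitude: 14

Answer: 14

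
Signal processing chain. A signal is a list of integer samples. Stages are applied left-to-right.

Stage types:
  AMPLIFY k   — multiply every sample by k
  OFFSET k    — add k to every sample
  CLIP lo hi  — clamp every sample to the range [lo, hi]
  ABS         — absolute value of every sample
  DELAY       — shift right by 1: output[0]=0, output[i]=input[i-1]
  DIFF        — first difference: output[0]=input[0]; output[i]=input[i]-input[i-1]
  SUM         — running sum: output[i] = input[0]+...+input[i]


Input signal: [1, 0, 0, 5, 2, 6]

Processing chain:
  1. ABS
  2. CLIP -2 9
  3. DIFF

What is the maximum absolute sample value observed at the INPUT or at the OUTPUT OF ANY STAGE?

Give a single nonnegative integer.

Input: [1, 0, 0, 5, 2, 6] (max |s|=6)
Stage 1 (ABS): |1|=1, |0|=0, |0|=0, |5|=5, |2|=2, |6|=6 -> [1, 0, 0, 5, 2, 6] (max |s|=6)
Stage 2 (CLIP -2 9): clip(1,-2,9)=1, clip(0,-2,9)=0, clip(0,-2,9)=0, clip(5,-2,9)=5, clip(2,-2,9)=2, clip(6,-2,9)=6 -> [1, 0, 0, 5, 2, 6] (max |s|=6)
Stage 3 (DIFF): s[0]=1, 0-1=-1, 0-0=0, 5-0=5, 2-5=-3, 6-2=4 -> [1, -1, 0, 5, -3, 4] (max |s|=5)
Overall max amplitude: 6

Answer: 6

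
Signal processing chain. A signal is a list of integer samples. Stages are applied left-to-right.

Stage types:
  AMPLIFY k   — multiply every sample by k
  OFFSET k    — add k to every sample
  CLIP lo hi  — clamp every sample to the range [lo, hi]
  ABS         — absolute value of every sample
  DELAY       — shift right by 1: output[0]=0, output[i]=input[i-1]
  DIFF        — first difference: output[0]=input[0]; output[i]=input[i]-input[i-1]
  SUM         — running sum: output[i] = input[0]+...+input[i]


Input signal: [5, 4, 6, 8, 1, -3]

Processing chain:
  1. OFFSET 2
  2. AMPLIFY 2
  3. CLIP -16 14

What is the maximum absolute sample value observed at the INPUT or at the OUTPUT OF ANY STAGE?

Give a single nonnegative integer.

Input: [5, 4, 6, 8, 1, -3] (max |s|=8)
Stage 1 (OFFSET 2): 5+2=7, 4+2=6, 6+2=8, 8+2=10, 1+2=3, -3+2=-1 -> [7, 6, 8, 10, 3, -1] (max |s|=10)
Stage 2 (AMPLIFY 2): 7*2=14, 6*2=12, 8*2=16, 10*2=20, 3*2=6, -1*2=-2 -> [14, 12, 16, 20, 6, -2] (max |s|=20)
Stage 3 (CLIP -16 14): clip(14,-16,14)=14, clip(12,-16,14)=12, clip(16,-16,14)=14, clip(20,-16,14)=14, clip(6,-16,14)=6, clip(-2,-16,14)=-2 -> [14, 12, 14, 14, 6, -2] (max |s|=14)
Overall max amplitude: 20

Answer: 20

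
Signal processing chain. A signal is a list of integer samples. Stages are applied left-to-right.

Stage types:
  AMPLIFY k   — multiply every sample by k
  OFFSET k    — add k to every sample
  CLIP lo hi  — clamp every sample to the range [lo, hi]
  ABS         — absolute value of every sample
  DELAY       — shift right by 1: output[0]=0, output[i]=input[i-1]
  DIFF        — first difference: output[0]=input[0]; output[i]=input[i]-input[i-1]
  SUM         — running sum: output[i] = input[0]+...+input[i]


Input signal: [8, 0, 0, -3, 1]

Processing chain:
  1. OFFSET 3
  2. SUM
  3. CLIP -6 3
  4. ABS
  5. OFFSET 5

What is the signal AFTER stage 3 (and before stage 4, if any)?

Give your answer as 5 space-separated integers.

Answer: 3 3 3 3 3

Derivation:
Input: [8, 0, 0, -3, 1]
Stage 1 (OFFSET 3): 8+3=11, 0+3=3, 0+3=3, -3+3=0, 1+3=4 -> [11, 3, 3, 0, 4]
Stage 2 (SUM): sum[0..0]=11, sum[0..1]=14, sum[0..2]=17, sum[0..3]=17, sum[0..4]=21 -> [11, 14, 17, 17, 21]
Stage 3 (CLIP -6 3): clip(11,-6,3)=3, clip(14,-6,3)=3, clip(17,-6,3)=3, clip(17,-6,3)=3, clip(21,-6,3)=3 -> [3, 3, 3, 3, 3]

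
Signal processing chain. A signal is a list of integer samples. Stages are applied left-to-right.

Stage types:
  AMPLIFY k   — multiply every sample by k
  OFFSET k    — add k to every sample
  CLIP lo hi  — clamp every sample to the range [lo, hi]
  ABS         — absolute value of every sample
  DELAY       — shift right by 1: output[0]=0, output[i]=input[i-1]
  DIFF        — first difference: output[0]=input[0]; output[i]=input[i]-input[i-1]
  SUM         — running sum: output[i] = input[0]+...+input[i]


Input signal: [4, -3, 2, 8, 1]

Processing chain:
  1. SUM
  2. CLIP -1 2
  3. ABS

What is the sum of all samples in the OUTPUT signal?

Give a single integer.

Answer: 9

Derivation:
Input: [4, -3, 2, 8, 1]
Stage 1 (SUM): sum[0..0]=4, sum[0..1]=1, sum[0..2]=3, sum[0..3]=11, sum[0..4]=12 -> [4, 1, 3, 11, 12]
Stage 2 (CLIP -1 2): clip(4,-1,2)=2, clip(1,-1,2)=1, clip(3,-1,2)=2, clip(11,-1,2)=2, clip(12,-1,2)=2 -> [2, 1, 2, 2, 2]
Stage 3 (ABS): |2|=2, |1|=1, |2|=2, |2|=2, |2|=2 -> [2, 1, 2, 2, 2]
Output sum: 9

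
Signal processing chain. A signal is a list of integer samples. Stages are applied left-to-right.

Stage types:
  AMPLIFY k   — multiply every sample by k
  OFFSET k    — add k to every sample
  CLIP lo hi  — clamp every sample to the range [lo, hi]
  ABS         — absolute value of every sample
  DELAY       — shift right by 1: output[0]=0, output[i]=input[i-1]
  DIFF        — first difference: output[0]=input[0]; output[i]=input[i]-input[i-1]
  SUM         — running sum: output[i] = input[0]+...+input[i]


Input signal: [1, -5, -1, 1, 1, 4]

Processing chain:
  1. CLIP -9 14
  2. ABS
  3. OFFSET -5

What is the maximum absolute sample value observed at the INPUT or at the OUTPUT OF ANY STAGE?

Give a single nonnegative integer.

Input: [1, -5, -1, 1, 1, 4] (max |s|=5)
Stage 1 (CLIP -9 14): clip(1,-9,14)=1, clip(-5,-9,14)=-5, clip(-1,-9,14)=-1, clip(1,-9,14)=1, clip(1,-9,14)=1, clip(4,-9,14)=4 -> [1, -5, -1, 1, 1, 4] (max |s|=5)
Stage 2 (ABS): |1|=1, |-5|=5, |-1|=1, |1|=1, |1|=1, |4|=4 -> [1, 5, 1, 1, 1, 4] (max |s|=5)
Stage 3 (OFFSET -5): 1+-5=-4, 5+-5=0, 1+-5=-4, 1+-5=-4, 1+-5=-4, 4+-5=-1 -> [-4, 0, -4, -4, -4, -1] (max |s|=4)
Overall max amplitude: 5

Answer: 5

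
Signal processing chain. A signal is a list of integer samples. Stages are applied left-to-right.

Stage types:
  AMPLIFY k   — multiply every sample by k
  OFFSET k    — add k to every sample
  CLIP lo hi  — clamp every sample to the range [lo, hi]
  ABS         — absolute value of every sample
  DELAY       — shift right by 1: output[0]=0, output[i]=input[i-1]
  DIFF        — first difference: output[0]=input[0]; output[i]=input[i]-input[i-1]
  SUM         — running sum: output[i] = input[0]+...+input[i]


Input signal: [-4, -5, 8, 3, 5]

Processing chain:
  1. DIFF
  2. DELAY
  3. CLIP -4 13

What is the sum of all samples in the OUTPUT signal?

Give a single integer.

Input: [-4, -5, 8, 3, 5]
Stage 1 (DIFF): s[0]=-4, -5--4=-1, 8--5=13, 3-8=-5, 5-3=2 -> [-4, -1, 13, -5, 2]
Stage 2 (DELAY): [0, -4, -1, 13, -5] = [0, -4, -1, 13, -5] -> [0, -4, -1, 13, -5]
Stage 3 (CLIP -4 13): clip(0,-4,13)=0, clip(-4,-4,13)=-4, clip(-1,-4,13)=-1, clip(13,-4,13)=13, clip(-5,-4,13)=-4 -> [0, -4, -1, 13, -4]
Output sum: 4

Answer: 4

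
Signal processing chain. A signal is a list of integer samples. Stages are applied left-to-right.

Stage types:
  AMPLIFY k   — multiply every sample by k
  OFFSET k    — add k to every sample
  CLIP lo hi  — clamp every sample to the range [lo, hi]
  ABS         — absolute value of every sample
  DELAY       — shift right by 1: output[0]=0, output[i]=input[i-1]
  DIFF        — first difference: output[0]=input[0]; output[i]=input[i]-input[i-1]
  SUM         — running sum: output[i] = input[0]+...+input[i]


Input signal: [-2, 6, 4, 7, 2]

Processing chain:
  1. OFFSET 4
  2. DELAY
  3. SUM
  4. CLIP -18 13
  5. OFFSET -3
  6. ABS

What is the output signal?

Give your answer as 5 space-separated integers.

Input: [-2, 6, 4, 7, 2]
Stage 1 (OFFSET 4): -2+4=2, 6+4=10, 4+4=8, 7+4=11, 2+4=6 -> [2, 10, 8, 11, 6]
Stage 2 (DELAY): [0, 2, 10, 8, 11] = [0, 2, 10, 8, 11] -> [0, 2, 10, 8, 11]
Stage 3 (SUM): sum[0..0]=0, sum[0..1]=2, sum[0..2]=12, sum[0..3]=20, sum[0..4]=31 -> [0, 2, 12, 20, 31]
Stage 4 (CLIP -18 13): clip(0,-18,13)=0, clip(2,-18,13)=2, clip(12,-18,13)=12, clip(20,-18,13)=13, clip(31,-18,13)=13 -> [0, 2, 12, 13, 13]
Stage 5 (OFFSET -3): 0+-3=-3, 2+-3=-1, 12+-3=9, 13+-3=10, 13+-3=10 -> [-3, -1, 9, 10, 10]
Stage 6 (ABS): |-3|=3, |-1|=1, |9|=9, |10|=10, |10|=10 -> [3, 1, 9, 10, 10]

Answer: 3 1 9 10 10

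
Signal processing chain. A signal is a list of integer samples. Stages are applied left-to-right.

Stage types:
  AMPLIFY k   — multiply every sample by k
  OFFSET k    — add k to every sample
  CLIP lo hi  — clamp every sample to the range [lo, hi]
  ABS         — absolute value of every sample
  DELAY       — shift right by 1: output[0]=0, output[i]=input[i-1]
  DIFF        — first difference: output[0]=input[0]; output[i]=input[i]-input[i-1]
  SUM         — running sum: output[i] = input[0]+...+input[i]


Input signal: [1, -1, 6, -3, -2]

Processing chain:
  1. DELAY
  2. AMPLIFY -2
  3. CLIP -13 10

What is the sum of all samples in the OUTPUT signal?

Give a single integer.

Input: [1, -1, 6, -3, -2]
Stage 1 (DELAY): [0, 1, -1, 6, -3] = [0, 1, -1, 6, -3] -> [0, 1, -1, 6, -3]
Stage 2 (AMPLIFY -2): 0*-2=0, 1*-2=-2, -1*-2=2, 6*-2=-12, -3*-2=6 -> [0, -2, 2, -12, 6]
Stage 3 (CLIP -13 10): clip(0,-13,10)=0, clip(-2,-13,10)=-2, clip(2,-13,10)=2, clip(-12,-13,10)=-12, clip(6,-13,10)=6 -> [0, -2, 2, -12, 6]
Output sum: -6

Answer: -6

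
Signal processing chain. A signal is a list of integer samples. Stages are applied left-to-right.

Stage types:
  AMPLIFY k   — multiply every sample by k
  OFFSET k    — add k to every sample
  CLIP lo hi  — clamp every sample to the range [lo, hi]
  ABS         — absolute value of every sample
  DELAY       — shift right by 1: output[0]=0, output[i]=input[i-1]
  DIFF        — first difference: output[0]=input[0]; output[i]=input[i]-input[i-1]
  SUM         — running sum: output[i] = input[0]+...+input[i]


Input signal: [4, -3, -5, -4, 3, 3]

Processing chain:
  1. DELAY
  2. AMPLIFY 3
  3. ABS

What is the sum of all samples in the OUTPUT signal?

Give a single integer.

Input: [4, -3, -5, -4, 3, 3]
Stage 1 (DELAY): [0, 4, -3, -5, -4, 3] = [0, 4, -3, -5, -4, 3] -> [0, 4, -3, -5, -4, 3]
Stage 2 (AMPLIFY 3): 0*3=0, 4*3=12, -3*3=-9, -5*3=-15, -4*3=-12, 3*3=9 -> [0, 12, -9, -15, -12, 9]
Stage 3 (ABS): |0|=0, |12|=12, |-9|=9, |-15|=15, |-12|=12, |9|=9 -> [0, 12, 9, 15, 12, 9]
Output sum: 57

Answer: 57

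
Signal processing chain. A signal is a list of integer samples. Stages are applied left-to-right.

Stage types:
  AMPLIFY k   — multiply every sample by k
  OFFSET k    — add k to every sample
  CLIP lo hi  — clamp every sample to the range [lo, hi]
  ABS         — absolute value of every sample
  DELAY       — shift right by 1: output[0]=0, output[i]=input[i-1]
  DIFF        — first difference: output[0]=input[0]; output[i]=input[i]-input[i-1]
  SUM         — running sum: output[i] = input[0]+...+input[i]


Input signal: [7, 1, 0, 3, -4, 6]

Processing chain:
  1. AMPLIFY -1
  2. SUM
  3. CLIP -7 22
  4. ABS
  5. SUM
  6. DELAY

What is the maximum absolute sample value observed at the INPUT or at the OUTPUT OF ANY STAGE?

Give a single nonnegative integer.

Input: [7, 1, 0, 3, -4, 6] (max |s|=7)
Stage 1 (AMPLIFY -1): 7*-1=-7, 1*-1=-1, 0*-1=0, 3*-1=-3, -4*-1=4, 6*-1=-6 -> [-7, -1, 0, -3, 4, -6] (max |s|=7)
Stage 2 (SUM): sum[0..0]=-7, sum[0..1]=-8, sum[0..2]=-8, sum[0..3]=-11, sum[0..4]=-7, sum[0..5]=-13 -> [-7, -8, -8, -11, -7, -13] (max |s|=13)
Stage 3 (CLIP -7 22): clip(-7,-7,22)=-7, clip(-8,-7,22)=-7, clip(-8,-7,22)=-7, clip(-11,-7,22)=-7, clip(-7,-7,22)=-7, clip(-13,-7,22)=-7 -> [-7, -7, -7, -7, -7, -7] (max |s|=7)
Stage 4 (ABS): |-7|=7, |-7|=7, |-7|=7, |-7|=7, |-7|=7, |-7|=7 -> [7, 7, 7, 7, 7, 7] (max |s|=7)
Stage 5 (SUM): sum[0..0]=7, sum[0..1]=14, sum[0..2]=21, sum[0..3]=28, sum[0..4]=35, sum[0..5]=42 -> [7, 14, 21, 28, 35, 42] (max |s|=42)
Stage 6 (DELAY): [0, 7, 14, 21, 28, 35] = [0, 7, 14, 21, 28, 35] -> [0, 7, 14, 21, 28, 35] (max |s|=35)
Overall max amplitude: 42

Answer: 42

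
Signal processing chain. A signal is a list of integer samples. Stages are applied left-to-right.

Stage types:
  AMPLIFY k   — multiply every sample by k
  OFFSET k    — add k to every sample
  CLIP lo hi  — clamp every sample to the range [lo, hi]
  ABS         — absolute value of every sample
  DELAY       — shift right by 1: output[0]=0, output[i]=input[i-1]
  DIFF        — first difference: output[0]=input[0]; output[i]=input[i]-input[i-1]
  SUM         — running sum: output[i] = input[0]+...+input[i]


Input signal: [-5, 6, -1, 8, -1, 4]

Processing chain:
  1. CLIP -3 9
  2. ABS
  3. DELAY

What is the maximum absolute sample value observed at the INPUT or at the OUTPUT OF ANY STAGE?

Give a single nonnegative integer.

Answer: 8

Derivation:
Input: [-5, 6, -1, 8, -1, 4] (max |s|=8)
Stage 1 (CLIP -3 9): clip(-5,-3,9)=-3, clip(6,-3,9)=6, clip(-1,-3,9)=-1, clip(8,-3,9)=8, clip(-1,-3,9)=-1, clip(4,-3,9)=4 -> [-3, 6, -1, 8, -1, 4] (max |s|=8)
Stage 2 (ABS): |-3|=3, |6|=6, |-1|=1, |8|=8, |-1|=1, |4|=4 -> [3, 6, 1, 8, 1, 4] (max |s|=8)
Stage 3 (DELAY): [0, 3, 6, 1, 8, 1] = [0, 3, 6, 1, 8, 1] -> [0, 3, 6, 1, 8, 1] (max |s|=8)
Overall max amplitude: 8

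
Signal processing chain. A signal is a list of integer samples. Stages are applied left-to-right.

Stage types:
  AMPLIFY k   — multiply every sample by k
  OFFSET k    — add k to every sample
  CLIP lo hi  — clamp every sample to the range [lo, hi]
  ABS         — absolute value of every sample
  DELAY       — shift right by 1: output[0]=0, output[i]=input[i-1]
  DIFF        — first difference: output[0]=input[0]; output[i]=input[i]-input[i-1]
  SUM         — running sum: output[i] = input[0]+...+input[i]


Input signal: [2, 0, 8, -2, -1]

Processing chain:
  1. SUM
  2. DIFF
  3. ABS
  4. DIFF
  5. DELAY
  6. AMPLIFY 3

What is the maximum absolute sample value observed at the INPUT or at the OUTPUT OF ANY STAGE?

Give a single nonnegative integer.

Answer: 24

Derivation:
Input: [2, 0, 8, -2, -1] (max |s|=8)
Stage 1 (SUM): sum[0..0]=2, sum[0..1]=2, sum[0..2]=10, sum[0..3]=8, sum[0..4]=7 -> [2, 2, 10, 8, 7] (max |s|=10)
Stage 2 (DIFF): s[0]=2, 2-2=0, 10-2=8, 8-10=-2, 7-8=-1 -> [2, 0, 8, -2, -1] (max |s|=8)
Stage 3 (ABS): |2|=2, |0|=0, |8|=8, |-2|=2, |-1|=1 -> [2, 0, 8, 2, 1] (max |s|=8)
Stage 4 (DIFF): s[0]=2, 0-2=-2, 8-0=8, 2-8=-6, 1-2=-1 -> [2, -2, 8, -6, -1] (max |s|=8)
Stage 5 (DELAY): [0, 2, -2, 8, -6] = [0, 2, -2, 8, -6] -> [0, 2, -2, 8, -6] (max |s|=8)
Stage 6 (AMPLIFY 3): 0*3=0, 2*3=6, -2*3=-6, 8*3=24, -6*3=-18 -> [0, 6, -6, 24, -18] (max |s|=24)
Overall max amplitude: 24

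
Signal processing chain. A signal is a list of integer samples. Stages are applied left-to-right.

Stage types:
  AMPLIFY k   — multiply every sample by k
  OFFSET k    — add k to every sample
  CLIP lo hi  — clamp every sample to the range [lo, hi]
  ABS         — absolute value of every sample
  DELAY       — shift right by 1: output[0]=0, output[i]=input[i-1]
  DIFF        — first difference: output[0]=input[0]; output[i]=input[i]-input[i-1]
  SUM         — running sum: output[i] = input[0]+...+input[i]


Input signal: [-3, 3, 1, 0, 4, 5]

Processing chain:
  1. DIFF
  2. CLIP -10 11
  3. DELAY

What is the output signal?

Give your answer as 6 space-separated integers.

Answer: 0 -3 6 -2 -1 4

Derivation:
Input: [-3, 3, 1, 0, 4, 5]
Stage 1 (DIFF): s[0]=-3, 3--3=6, 1-3=-2, 0-1=-1, 4-0=4, 5-4=1 -> [-3, 6, -2, -1, 4, 1]
Stage 2 (CLIP -10 11): clip(-3,-10,11)=-3, clip(6,-10,11)=6, clip(-2,-10,11)=-2, clip(-1,-10,11)=-1, clip(4,-10,11)=4, clip(1,-10,11)=1 -> [-3, 6, -2, -1, 4, 1]
Stage 3 (DELAY): [0, -3, 6, -2, -1, 4] = [0, -3, 6, -2, -1, 4] -> [0, -3, 6, -2, -1, 4]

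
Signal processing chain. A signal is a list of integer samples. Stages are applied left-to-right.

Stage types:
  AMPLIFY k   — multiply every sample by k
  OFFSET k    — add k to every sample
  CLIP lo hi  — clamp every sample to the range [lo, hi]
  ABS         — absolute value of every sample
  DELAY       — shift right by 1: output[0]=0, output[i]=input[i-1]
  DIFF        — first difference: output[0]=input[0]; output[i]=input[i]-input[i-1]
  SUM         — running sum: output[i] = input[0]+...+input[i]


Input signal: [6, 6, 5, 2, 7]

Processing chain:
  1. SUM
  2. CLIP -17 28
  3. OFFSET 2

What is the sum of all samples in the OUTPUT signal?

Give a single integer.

Answer: 90

Derivation:
Input: [6, 6, 5, 2, 7]
Stage 1 (SUM): sum[0..0]=6, sum[0..1]=12, sum[0..2]=17, sum[0..3]=19, sum[0..4]=26 -> [6, 12, 17, 19, 26]
Stage 2 (CLIP -17 28): clip(6,-17,28)=6, clip(12,-17,28)=12, clip(17,-17,28)=17, clip(19,-17,28)=19, clip(26,-17,28)=26 -> [6, 12, 17, 19, 26]
Stage 3 (OFFSET 2): 6+2=8, 12+2=14, 17+2=19, 19+2=21, 26+2=28 -> [8, 14, 19, 21, 28]
Output sum: 90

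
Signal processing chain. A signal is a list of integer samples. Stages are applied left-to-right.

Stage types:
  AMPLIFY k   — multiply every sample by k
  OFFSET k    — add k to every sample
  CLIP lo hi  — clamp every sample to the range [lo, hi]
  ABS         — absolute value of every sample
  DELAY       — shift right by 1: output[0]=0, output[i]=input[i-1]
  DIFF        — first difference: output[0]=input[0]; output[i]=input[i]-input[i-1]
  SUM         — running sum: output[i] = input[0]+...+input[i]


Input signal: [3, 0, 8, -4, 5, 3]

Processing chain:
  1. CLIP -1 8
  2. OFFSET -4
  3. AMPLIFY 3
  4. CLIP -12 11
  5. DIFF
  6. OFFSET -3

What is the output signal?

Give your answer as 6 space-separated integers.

Input: [3, 0, 8, -4, 5, 3]
Stage 1 (CLIP -1 8): clip(3,-1,8)=3, clip(0,-1,8)=0, clip(8,-1,8)=8, clip(-4,-1,8)=-1, clip(5,-1,8)=5, clip(3,-1,8)=3 -> [3, 0, 8, -1, 5, 3]
Stage 2 (OFFSET -4): 3+-4=-1, 0+-4=-4, 8+-4=4, -1+-4=-5, 5+-4=1, 3+-4=-1 -> [-1, -4, 4, -5, 1, -1]
Stage 3 (AMPLIFY 3): -1*3=-3, -4*3=-12, 4*3=12, -5*3=-15, 1*3=3, -1*3=-3 -> [-3, -12, 12, -15, 3, -3]
Stage 4 (CLIP -12 11): clip(-3,-12,11)=-3, clip(-12,-12,11)=-12, clip(12,-12,11)=11, clip(-15,-12,11)=-12, clip(3,-12,11)=3, clip(-3,-12,11)=-3 -> [-3, -12, 11, -12, 3, -3]
Stage 5 (DIFF): s[0]=-3, -12--3=-9, 11--12=23, -12-11=-23, 3--12=15, -3-3=-6 -> [-3, -9, 23, -23, 15, -6]
Stage 6 (OFFSET -3): -3+-3=-6, -9+-3=-12, 23+-3=20, -23+-3=-26, 15+-3=12, -6+-3=-9 -> [-6, -12, 20, -26, 12, -9]

Answer: -6 -12 20 -26 12 -9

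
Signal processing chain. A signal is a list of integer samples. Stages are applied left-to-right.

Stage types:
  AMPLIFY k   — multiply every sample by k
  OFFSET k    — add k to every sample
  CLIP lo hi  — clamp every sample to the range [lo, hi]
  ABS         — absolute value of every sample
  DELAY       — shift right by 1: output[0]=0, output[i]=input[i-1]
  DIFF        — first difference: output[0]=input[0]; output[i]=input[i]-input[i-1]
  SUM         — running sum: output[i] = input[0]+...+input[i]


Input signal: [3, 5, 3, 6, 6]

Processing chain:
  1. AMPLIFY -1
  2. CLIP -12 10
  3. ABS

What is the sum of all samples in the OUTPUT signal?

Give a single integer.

Answer: 23

Derivation:
Input: [3, 5, 3, 6, 6]
Stage 1 (AMPLIFY -1): 3*-1=-3, 5*-1=-5, 3*-1=-3, 6*-1=-6, 6*-1=-6 -> [-3, -5, -3, -6, -6]
Stage 2 (CLIP -12 10): clip(-3,-12,10)=-3, clip(-5,-12,10)=-5, clip(-3,-12,10)=-3, clip(-6,-12,10)=-6, clip(-6,-12,10)=-6 -> [-3, -5, -3, -6, -6]
Stage 3 (ABS): |-3|=3, |-5|=5, |-3|=3, |-6|=6, |-6|=6 -> [3, 5, 3, 6, 6]
Output sum: 23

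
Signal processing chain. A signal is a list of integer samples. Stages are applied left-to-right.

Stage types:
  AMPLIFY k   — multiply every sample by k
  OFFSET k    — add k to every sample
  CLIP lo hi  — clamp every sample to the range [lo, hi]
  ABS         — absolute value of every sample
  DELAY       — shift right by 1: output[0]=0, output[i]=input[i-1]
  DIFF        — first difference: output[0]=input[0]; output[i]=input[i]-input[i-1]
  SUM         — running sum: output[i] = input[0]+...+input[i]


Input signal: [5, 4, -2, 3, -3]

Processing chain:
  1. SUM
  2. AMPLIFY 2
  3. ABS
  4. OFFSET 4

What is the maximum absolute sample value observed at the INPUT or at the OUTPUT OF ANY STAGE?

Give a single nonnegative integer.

Input: [5, 4, -2, 3, -3] (max |s|=5)
Stage 1 (SUM): sum[0..0]=5, sum[0..1]=9, sum[0..2]=7, sum[0..3]=10, sum[0..4]=7 -> [5, 9, 7, 10, 7] (max |s|=10)
Stage 2 (AMPLIFY 2): 5*2=10, 9*2=18, 7*2=14, 10*2=20, 7*2=14 -> [10, 18, 14, 20, 14] (max |s|=20)
Stage 3 (ABS): |10|=10, |18|=18, |14|=14, |20|=20, |14|=14 -> [10, 18, 14, 20, 14] (max |s|=20)
Stage 4 (OFFSET 4): 10+4=14, 18+4=22, 14+4=18, 20+4=24, 14+4=18 -> [14, 22, 18, 24, 18] (max |s|=24)
Overall max amplitude: 24

Answer: 24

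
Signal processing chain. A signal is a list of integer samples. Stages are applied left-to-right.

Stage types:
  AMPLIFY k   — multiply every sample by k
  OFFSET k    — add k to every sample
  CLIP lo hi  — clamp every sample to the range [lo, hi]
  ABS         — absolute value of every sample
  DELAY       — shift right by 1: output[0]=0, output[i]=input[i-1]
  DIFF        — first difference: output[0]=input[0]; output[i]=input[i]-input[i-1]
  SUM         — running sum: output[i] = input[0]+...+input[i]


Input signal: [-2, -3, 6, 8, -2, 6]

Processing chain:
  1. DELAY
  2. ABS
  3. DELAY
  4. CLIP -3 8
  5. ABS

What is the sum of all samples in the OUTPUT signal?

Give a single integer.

Answer: 19

Derivation:
Input: [-2, -3, 6, 8, -2, 6]
Stage 1 (DELAY): [0, -2, -3, 6, 8, -2] = [0, -2, -3, 6, 8, -2] -> [0, -2, -3, 6, 8, -2]
Stage 2 (ABS): |0|=0, |-2|=2, |-3|=3, |6|=6, |8|=8, |-2|=2 -> [0, 2, 3, 6, 8, 2]
Stage 3 (DELAY): [0, 0, 2, 3, 6, 8] = [0, 0, 2, 3, 6, 8] -> [0, 0, 2, 3, 6, 8]
Stage 4 (CLIP -3 8): clip(0,-3,8)=0, clip(0,-3,8)=0, clip(2,-3,8)=2, clip(3,-3,8)=3, clip(6,-3,8)=6, clip(8,-3,8)=8 -> [0, 0, 2, 3, 6, 8]
Stage 5 (ABS): |0|=0, |0|=0, |2|=2, |3|=3, |6|=6, |8|=8 -> [0, 0, 2, 3, 6, 8]
Output sum: 19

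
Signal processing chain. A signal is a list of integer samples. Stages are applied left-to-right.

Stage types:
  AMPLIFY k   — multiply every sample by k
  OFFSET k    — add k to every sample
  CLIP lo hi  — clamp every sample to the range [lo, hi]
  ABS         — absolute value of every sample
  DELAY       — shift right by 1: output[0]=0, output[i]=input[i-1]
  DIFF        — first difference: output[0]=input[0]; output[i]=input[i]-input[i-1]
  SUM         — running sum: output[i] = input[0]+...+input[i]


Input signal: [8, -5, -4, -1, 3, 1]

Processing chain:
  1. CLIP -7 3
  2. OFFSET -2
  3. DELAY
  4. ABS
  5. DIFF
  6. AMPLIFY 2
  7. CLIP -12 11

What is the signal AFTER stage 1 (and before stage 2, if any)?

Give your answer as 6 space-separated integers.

Answer: 3 -5 -4 -1 3 1

Derivation:
Input: [8, -5, -4, -1, 3, 1]
Stage 1 (CLIP -7 3): clip(8,-7,3)=3, clip(-5,-7,3)=-5, clip(-4,-7,3)=-4, clip(-1,-7,3)=-1, clip(3,-7,3)=3, clip(1,-7,3)=1 -> [3, -5, -4, -1, 3, 1]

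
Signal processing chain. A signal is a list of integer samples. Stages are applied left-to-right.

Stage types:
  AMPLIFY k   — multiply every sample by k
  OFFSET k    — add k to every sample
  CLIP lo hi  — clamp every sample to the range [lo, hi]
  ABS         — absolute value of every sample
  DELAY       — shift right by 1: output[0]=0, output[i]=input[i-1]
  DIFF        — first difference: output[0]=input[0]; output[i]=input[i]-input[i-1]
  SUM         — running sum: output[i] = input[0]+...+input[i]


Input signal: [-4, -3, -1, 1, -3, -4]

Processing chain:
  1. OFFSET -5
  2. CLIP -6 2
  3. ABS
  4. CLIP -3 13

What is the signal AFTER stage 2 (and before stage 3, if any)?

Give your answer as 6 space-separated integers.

Input: [-4, -3, -1, 1, -3, -4]
Stage 1 (OFFSET -5): -4+-5=-9, -3+-5=-8, -1+-5=-6, 1+-5=-4, -3+-5=-8, -4+-5=-9 -> [-9, -8, -6, -4, -8, -9]
Stage 2 (CLIP -6 2): clip(-9,-6,2)=-6, clip(-8,-6,2)=-6, clip(-6,-6,2)=-6, clip(-4,-6,2)=-4, clip(-8,-6,2)=-6, clip(-9,-6,2)=-6 -> [-6, -6, -6, -4, -6, -6]

Answer: -6 -6 -6 -4 -6 -6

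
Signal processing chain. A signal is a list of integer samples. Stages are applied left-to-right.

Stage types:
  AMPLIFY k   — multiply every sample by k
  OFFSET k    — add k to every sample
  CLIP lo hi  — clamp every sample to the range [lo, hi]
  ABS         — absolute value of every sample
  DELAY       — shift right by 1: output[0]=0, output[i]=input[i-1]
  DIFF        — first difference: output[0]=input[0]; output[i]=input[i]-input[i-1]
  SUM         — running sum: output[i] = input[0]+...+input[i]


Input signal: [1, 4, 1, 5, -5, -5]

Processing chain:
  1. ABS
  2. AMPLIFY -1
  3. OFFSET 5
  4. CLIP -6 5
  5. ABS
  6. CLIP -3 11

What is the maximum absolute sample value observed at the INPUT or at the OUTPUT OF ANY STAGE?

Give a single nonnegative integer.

Input: [1, 4, 1, 5, -5, -5] (max |s|=5)
Stage 1 (ABS): |1|=1, |4|=4, |1|=1, |5|=5, |-5|=5, |-5|=5 -> [1, 4, 1, 5, 5, 5] (max |s|=5)
Stage 2 (AMPLIFY -1): 1*-1=-1, 4*-1=-4, 1*-1=-1, 5*-1=-5, 5*-1=-5, 5*-1=-5 -> [-1, -4, -1, -5, -5, -5] (max |s|=5)
Stage 3 (OFFSET 5): -1+5=4, -4+5=1, -1+5=4, -5+5=0, -5+5=0, -5+5=0 -> [4, 1, 4, 0, 0, 0] (max |s|=4)
Stage 4 (CLIP -6 5): clip(4,-6,5)=4, clip(1,-6,5)=1, clip(4,-6,5)=4, clip(0,-6,5)=0, clip(0,-6,5)=0, clip(0,-6,5)=0 -> [4, 1, 4, 0, 0, 0] (max |s|=4)
Stage 5 (ABS): |4|=4, |1|=1, |4|=4, |0|=0, |0|=0, |0|=0 -> [4, 1, 4, 0, 0, 0] (max |s|=4)
Stage 6 (CLIP -3 11): clip(4,-3,11)=4, clip(1,-3,11)=1, clip(4,-3,11)=4, clip(0,-3,11)=0, clip(0,-3,11)=0, clip(0,-3,11)=0 -> [4, 1, 4, 0, 0, 0] (max |s|=4)
Overall max amplitude: 5

Answer: 5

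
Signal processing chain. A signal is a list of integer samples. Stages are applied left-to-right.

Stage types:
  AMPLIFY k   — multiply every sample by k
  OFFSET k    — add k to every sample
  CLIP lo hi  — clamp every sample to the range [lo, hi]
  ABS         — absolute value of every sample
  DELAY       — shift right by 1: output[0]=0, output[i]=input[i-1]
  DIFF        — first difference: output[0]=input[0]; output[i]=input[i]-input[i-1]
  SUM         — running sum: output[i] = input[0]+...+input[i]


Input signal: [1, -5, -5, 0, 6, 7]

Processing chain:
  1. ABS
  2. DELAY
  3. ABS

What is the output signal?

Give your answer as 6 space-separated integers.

Input: [1, -5, -5, 0, 6, 7]
Stage 1 (ABS): |1|=1, |-5|=5, |-5|=5, |0|=0, |6|=6, |7|=7 -> [1, 5, 5, 0, 6, 7]
Stage 2 (DELAY): [0, 1, 5, 5, 0, 6] = [0, 1, 5, 5, 0, 6] -> [0, 1, 5, 5, 0, 6]
Stage 3 (ABS): |0|=0, |1|=1, |5|=5, |5|=5, |0|=0, |6|=6 -> [0, 1, 5, 5, 0, 6]

Answer: 0 1 5 5 0 6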